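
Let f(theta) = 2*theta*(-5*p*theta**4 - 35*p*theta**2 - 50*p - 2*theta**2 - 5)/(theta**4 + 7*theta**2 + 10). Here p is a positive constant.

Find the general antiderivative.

For F(theta) to be correct the identity F'(theta) - f(theta) = 0 must hold.
Check: d/dtheta[-5*p*theta**2 - log(theta**2/2 + 1)/3 - 5*log(theta**2 + 5)/3] = (-10*p*theta**5 - 70*p*theta**3 - 100*p*theta - 4*theta**3 - 10*theta)/(theta**4 + 7*theta**2 + 10), which equals f(theta).

F(theta) = -5*p*theta**2 - log(theta**2/2 + 1)/3 - 5*log(theta**2 + 5)/3 + C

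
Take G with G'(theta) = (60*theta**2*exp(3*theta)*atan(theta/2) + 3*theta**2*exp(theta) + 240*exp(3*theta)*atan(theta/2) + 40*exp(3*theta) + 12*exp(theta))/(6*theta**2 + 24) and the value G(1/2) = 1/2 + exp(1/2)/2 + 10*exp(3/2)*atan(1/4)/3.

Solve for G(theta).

For G(theta) to be correct, d/dtheta[G] must agree with the stated G'(theta) identically.
A general antiderivative is 10*exp(3*theta)*atan(theta/2)/3 + exp(theta)/2 + C.
The condition gives C = 1/2 + exp(1/2)/2 + 10*exp(3/2)*atan(1/4)/3 - (exp(1/2)/2 + 10*exp(3/2)*atan(1/4)/3) = 1/2.
So G(theta) = 10*exp(3*theta)*atan(theta/2)/3 + exp(theta)/2 + 1/2.
Check: d/dtheta[10*exp(3*theta)*atan(theta/2)/3 + exp(theta)/2 + 1/2] = (60*theta**2*exp(3*theta)*atan(theta/2) + 3*theta**2*exp(theta) + 240*exp(3*theta)*atan(theta/2) + 40*exp(3*theta) + 12*exp(theta))/(6*theta**2 + 24) = G'(theta).

G(theta) = 10*exp(3*theta)*atan(theta/2)/3 + exp(theta)/2 + 1/2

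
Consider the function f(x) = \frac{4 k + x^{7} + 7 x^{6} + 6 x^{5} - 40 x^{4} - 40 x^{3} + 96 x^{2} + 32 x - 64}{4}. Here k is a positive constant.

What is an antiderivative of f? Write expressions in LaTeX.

An antiderivative is F(x) = \frac{32 k x + \left(- x^{2} - 2 x + 4\right)^{4}}{32}.

Since d/dx undoes antidifferentiation here, F'(x) = f(x) is required of F(x).
Check: d/dx[\frac{32 k x + \left(- x^{2} - 2 x + 4\right)^{4}}{32}] = k + \frac{x^{7}}{4} + \frac{7 x^{6}}{4} + \frac{3 x^{5}}{2} - 10 x^{4} - 10 x^{3} + 24 x^{2} + 8 x - 16, which equals f(x).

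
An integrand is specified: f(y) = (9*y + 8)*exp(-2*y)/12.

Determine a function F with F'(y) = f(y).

f has the shape u'v + uv' for u = -3*y/8 - 25/48 and v = exp(-2*y) — it is the derivative of the product u*v.
Check: d/dy[-(18*y + 25)*exp(-2*y)/48] = (9*y + 8)*exp(-2*y)/12 = f(y).

An antiderivative is F(y) = -(18*y + 25)*exp(-2*y)/48.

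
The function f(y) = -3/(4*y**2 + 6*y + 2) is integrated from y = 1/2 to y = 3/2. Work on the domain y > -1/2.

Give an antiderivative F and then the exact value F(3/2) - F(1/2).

Antiderivative: F(y) = 3*(-log(y + 1/2) + log(y + 1))/2; value = -3*log(2)/2 - 3*log(3/2)/2 + 3*log(5/2)/2

The denominator factors as 2*(y + 1)*(2*y + 1); partial fractions split f into directly integrable pieces: -3/(2*y + 1) + 3/(2*(y + 1)).
F(y) = 3*(-log(y + 1/2) + log(y + 1))/2 is an antiderivative of f.
Check: d/dy[3*(-log(y + 1/2) + log(y + 1))/2] = -3/(4*y**2 + 6*y + 2) = f(y).
F(3/2) = -3*log(2)/2 + 3*log(5/2)/2; F(1/2) = 3*log(3/2)/2.
Integral = F(3/2) - F(1/2) = -3*log(2)/2 - 3*log(3/2)/2 + 3*log(5/2)/2.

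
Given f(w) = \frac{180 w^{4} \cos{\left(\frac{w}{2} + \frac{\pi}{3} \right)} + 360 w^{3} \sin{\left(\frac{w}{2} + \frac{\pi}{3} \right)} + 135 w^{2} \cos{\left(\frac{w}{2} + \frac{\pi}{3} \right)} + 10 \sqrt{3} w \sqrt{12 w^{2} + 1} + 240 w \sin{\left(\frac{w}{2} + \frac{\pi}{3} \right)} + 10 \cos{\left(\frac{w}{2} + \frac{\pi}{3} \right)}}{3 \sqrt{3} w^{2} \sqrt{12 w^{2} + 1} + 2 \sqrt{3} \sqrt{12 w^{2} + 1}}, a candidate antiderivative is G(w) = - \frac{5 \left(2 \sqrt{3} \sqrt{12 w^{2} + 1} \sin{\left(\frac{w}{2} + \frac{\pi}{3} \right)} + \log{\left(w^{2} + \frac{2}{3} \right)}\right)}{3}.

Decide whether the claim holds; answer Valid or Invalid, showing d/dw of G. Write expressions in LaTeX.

d/dw[G] = \frac{- 180 \sqrt{3} w^{4} \cos{\left(\frac{w}{2} + \frac{\pi}{3} \right)} - 360 \sqrt{3} w^{3} \sin{\left(\frac{w}{2} + \frac{\pi}{3} \right)} - 135 \sqrt{3} w^{2} \cos{\left(\frac{w}{2} + \frac{\pi}{3} \right)} - 30 w \sqrt{12 w^{2} + 1} - 240 \sqrt{3} w \sin{\left(\frac{w}{2} + \frac{\pi}{3} \right)} - 10 \sqrt{3} \cos{\left(\frac{w}{2} + \frac{\pi}{3} \right)}}{9 w^{2} \sqrt{12 w^{2} + 1} + 6 \sqrt{12 w^{2} + 1}}
d/dw[G] - f(w) = \frac{- 360 w^{4} \sqrt{12 w^{2} + 1} \cos{\left(\frac{w}{2} + \frac{\pi}{3} \right)} - 720 w^{3} \sqrt{12 w^{2} + 1} \sin{\left(\frac{w}{2} + \frac{\pi}{3} \right)} - 240 \sqrt{3} w^{3} - 270 w^{2} \sqrt{12 w^{2} + 1} \cos{\left(\frac{w}{2} + \frac{\pi}{3} \right)} - 480 w \sqrt{12 w^{2} + 1} \sin{\left(\frac{w}{2} + \frac{\pi}{3} \right)} - 20 \sqrt{3} w - 20 \sqrt{12 w^{2} + 1} \cos{\left(\frac{w}{2} + \frac{\pi}{3} \right)}}{36 \sqrt{3} w^{4} + 27 \sqrt{3} w^{2} + 2 \sqrt{3}} != 0.

Invalid: d/dw[G] - f = \frac{- 360 w^{4} \sqrt{12 w^{2} + 1} \cos{\left(\frac{w}{2} + \frac{\pi}{3} \right)} - 720 w^{3} \sqrt{12 w^{2} + 1} \sin{\left(\frac{w}{2} + \frac{\pi}{3} \right)} - 240 \sqrt{3} w^{3} - 270 w^{2} \sqrt{12 w^{2} + 1} \cos{\left(\frac{w}{2} + \frac{\pi}{3} \right)} - 480 w \sqrt{12 w^{2} + 1} \sin{\left(\frac{w}{2} + \frac{\pi}{3} \right)} - 20 \sqrt{3} w - 20 \sqrt{12 w^{2} + 1} \cos{\left(\frac{w}{2} + \frac{\pi}{3} \right)}}{36 \sqrt{3} w^{4} + 27 \sqrt{3} w^{2} + 2 \sqrt{3}}, which is not 0.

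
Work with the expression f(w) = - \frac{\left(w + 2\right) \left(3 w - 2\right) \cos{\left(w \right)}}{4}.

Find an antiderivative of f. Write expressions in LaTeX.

Differentiate the proposed F(w) back; it has to land on f(w) exactly.
Check: d/dw[- \frac{3 w^{2} \sin{\left(w \right)}}{4} - w \sin{\left(w \right)} - \frac{3 w \cos{\left(w \right)}}{2} + \frac{5 \sin{\left(w \right)}}{2} - \cos{\left(w \right)}] = - \frac{3 w^{2} \cos{\left(w \right)}}{4} - w \cos{\left(w \right)} + \cos{\left(w \right)}, which equals f(w).

An antiderivative is F(w) = - \frac{3 w^{2} \sin{\left(w \right)}}{4} - w \sin{\left(w \right)} - \frac{3 w \cos{\left(w \right)}}{2} + \frac{5 \sin{\left(w \right)}}{2} - \cos{\left(w \right)}.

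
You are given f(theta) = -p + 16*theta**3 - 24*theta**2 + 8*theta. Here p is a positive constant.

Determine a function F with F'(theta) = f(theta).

An antiderivative is F(theta) = -p*theta + 4*theta**4 - 8*theta**3 + 4*theta**2.

The integrand splits into summands that can be handled one at a time.
Check: d/dtheta[-p*theta + 4*theta**4 - 8*theta**3 + 4*theta**2] = -p + 16*theta**3 - 24*theta**2 + 8*theta = f(theta).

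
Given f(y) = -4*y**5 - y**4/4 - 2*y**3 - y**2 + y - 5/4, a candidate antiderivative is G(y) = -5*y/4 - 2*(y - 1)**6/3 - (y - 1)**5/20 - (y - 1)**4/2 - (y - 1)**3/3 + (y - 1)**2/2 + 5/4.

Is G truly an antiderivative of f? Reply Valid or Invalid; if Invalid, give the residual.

Invalid: d/dy[G] - f = 20*y**4 - 39*y**3 + 89*y**2/2 - 23*y + 15/4, which is not 0.

d/dy[G] = -4*y**5 + 79*y**4/4 - 41*y**3 + 87*y**2/2 - 22*y + 5/2
d/dy[G] - f(y) = 20*y**4 - 39*y**3 + 89*y**2/2 - 23*y + 15/4 != 0.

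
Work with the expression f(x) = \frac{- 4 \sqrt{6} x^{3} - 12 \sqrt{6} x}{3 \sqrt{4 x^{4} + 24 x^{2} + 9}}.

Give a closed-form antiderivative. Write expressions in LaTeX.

An antiderivative is F(x) = - \frac{\sqrt{6} \sqrt{4 x^{4} + 24 x^{2} + 9}}{6}.

f matches the chain-rule pattern g'(h)*h' with inner function h(x) = \frac{2 x^{4}}{3} + 4 x^{2} + \frac{3}{2}; substituting u = h(x) collapses the integral.
Check: d/dx[- \frac{\sqrt{6} \sqrt{4 x^{4} + 24 x^{2} + 9}}{6}] = \frac{- 4 \sqrt{6} x^{3} - 12 \sqrt{6} x}{3 \sqrt{4 x^{4} + 24 x^{2} + 9}} = f(x).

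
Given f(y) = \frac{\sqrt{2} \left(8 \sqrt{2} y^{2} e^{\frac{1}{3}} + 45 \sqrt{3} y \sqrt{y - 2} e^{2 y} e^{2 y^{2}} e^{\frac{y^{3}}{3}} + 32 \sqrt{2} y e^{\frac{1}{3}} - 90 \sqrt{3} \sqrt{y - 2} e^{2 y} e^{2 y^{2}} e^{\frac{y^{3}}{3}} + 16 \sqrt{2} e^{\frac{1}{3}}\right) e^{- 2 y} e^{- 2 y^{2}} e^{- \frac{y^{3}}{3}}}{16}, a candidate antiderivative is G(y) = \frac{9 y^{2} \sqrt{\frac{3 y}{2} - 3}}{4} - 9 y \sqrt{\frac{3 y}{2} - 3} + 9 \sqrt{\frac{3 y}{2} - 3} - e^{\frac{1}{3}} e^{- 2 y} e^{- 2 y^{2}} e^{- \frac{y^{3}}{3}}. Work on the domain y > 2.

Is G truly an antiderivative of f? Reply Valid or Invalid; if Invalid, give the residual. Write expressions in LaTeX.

d/dy[G] = \frac{\sqrt{2} \left(8 \sqrt{2} y^{2} \sqrt{y - 2} e^{\frac{1}{3}} + 45 \sqrt{3} y^{2} e^{2 y} e^{2 y^{2}} e^{\frac{y^{3}}{3}} + 32 \sqrt{2} y \sqrt{y - 2} e^{\frac{1}{3}} - 180 \sqrt{3} y e^{2 y} e^{2 y^{2}} e^{\frac{y^{3}}{3}} + 16 \sqrt{2} \sqrt{y - 2} e^{\frac{1}{3}} + 180 \sqrt{3} e^{2 y} e^{2 y^{2}} e^{\frac{y^{3}}{3}}\right) e^{- 2 y} e^{- 2 y^{2}} e^{- \frac{y^{3}}{3}}}{16 \sqrt{y - 2}}
This equals f(y) exactly, so the claim holds.

Valid. The derivative of G reproduces f.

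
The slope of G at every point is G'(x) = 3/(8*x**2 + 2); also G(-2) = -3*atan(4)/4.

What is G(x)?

G(x) = 3*atan(2*x)/4

Differentiate the proposed G(x) back; it has to land on the given G'(x).
A general antiderivative is 3*atan(2*x)/4 + C.
The condition gives C = -3*atan(4)/4 - (-3*atan(4)/4) = 0.
So G(x) = 3*atan(2*x)/4.
Check: d/dx[3*atan(2*x)/4] = 3/(8*x**2 + 2) = G'(x).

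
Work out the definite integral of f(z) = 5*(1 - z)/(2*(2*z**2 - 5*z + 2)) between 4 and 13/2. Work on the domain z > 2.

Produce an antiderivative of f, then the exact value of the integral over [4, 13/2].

Antiderivative: F(z) = -5*log(z - 2)/6 - 5*log(z - 1/2)/12; value = -5*log(9/2)/6 - 5*log(6)/12 + 5*log(7/2)/12 + 5*log(2)/6

The denominator factors as 2*(z - 2)*(2*z - 1); partial fractions split f into directly integrable pieces: -5/(6*(2*z - 1)) - 5/(6*(z - 2)).
F(z) = -5*log(z - 2)/6 - 5*log(z - 1/2)/12 is an antiderivative of f.
Check: d/dz[-5*log(z - 2)/6 - 5*log(z - 1/2)/12] = (5 - 5*z)/(4*z**2 - 10*z + 4), which equals f(z).
F(13/2) = -5*log(9/2)/6 - 5*log(6)/12; F(4) = -5*log(2)/6 - 5*log(7/2)/12.
Integral = F(13/2) - F(4) = -5*log(9/2)/6 - 5*log(6)/12 + 5*log(7/2)/12 + 5*log(2)/6.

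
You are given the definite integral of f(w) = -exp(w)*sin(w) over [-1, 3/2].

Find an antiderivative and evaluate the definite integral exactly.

Whatever form F(w) takes, F'(w) = f(w) is non-negotiable.
F(w) = -exp(w)*sin(w)/2 + exp(w)*cos(w)/2 is an antiderivative of f.
Check: d/dw[-exp(w)*sin(w)/2 + exp(w)*cos(w)/2] = -exp(w)*sin(w) = f(w).
F(3/2) = -exp(3/2)*sin(3/2)/2 + exp(3/2)*cos(3/2)/2; F(-1) = exp(-1)*cos(1)/2 + exp(-1)*sin(1)/2.
Integral = F(3/2) - F(-1) = -exp(3/2)*sin(3/2)/2 - exp(-1)*sin(1)/2 - exp(-1)*cos(1)/2 + exp(3/2)*cos(3/2)/2.

Antiderivative: F(w) = -exp(w)*sin(w)/2 + exp(w)*cos(w)/2; value = -exp(3/2)*sin(3/2)/2 - exp(-1)*sin(1)/2 - exp(-1)*cos(1)/2 + exp(3/2)*cos(3/2)/2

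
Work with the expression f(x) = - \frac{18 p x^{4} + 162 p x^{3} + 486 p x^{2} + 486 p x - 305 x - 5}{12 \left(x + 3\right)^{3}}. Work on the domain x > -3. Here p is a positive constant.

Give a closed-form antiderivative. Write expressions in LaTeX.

An antiderivative is F(x) = - \frac{3 p x^{2}}{4} + \frac{5 \left(\frac{5 x^{2}}{2} - \frac{x}{4} - \frac{1}{2}\right)}{3 \left(x + 3\right)^{2}}.

Since d/dx undoes antidifferentiation here, F'(x) = f(x) is required of F(x).
Check: d/dx[- \frac{3 p x^{2}}{4} + \frac{5 \left(\frac{5 x^{2}}{2} - \frac{x}{4} - \frac{1}{2}\right)}{3 \left(x + 3\right)^{2}}] = \frac{- 18 p x^{4} - 162 p x^{3} - 486 p x^{2} - 486 p x + 305 x + 5}{12 x^{3} + 108 x^{2} + 324 x + 324}, which equals f(x).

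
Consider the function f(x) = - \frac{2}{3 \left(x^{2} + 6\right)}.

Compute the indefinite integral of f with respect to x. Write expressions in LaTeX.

Since d/dx undoes antidifferentiation here, F'(x) = f(x) is required of F(x).
Check: d/dx[- \frac{\sqrt{6} \operatorname{atan}{\left(\frac{\sqrt{6} x}{6} \right)}}{9}] = - \frac{2}{3 x^{2} + 18}, which equals f(x).

F(x) = - \frac{\sqrt{6} \operatorname{atan}{\left(\frac{\sqrt{6} x}{6} \right)}}{9} + C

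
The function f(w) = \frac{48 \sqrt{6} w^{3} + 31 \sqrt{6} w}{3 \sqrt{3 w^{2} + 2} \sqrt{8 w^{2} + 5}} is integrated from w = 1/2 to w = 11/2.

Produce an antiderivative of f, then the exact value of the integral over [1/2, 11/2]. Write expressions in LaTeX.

Recognize the product-rule pattern: f = u'v + uv' with u = 2 \sqrt{w^{2} + \frac{2}{3}}, v = \sqrt{4 w^{2} + \frac{5}{2}}, so integration by parts undoes it.
F(w) = \frac{\sqrt{6} \sqrt{3 w^{2} + 2} \sqrt{8 w^{2} + 5}}{3} is an antiderivative of f.
Check: d/dw[\frac{\sqrt{6} \sqrt{3 w^{2} + 2} \sqrt{8 w^{2} + 5}}{3}] = \frac{48 \sqrt{6} w^{3} + 31 \sqrt{6} w}{3 \sqrt{3 w^{2} + 2} \sqrt{8 w^{2} + 5}} = f(w).
F(11/2) = \frac{\sqrt{549822}}{6}; F(1/2) = \frac{\sqrt{462}}{6}.
Integral = F(11/2) - F(1/2) = - \frac{\sqrt{462}}{6} + \frac{\sqrt{549822}}{6}.

Antiderivative: F(w) = \frac{\sqrt{6} \sqrt{3 w^{2} + 2} \sqrt{8 w^{2} + 5}}{3}; value = - \frac{\sqrt{462}}{6} + \frac{\sqrt{549822}}{6}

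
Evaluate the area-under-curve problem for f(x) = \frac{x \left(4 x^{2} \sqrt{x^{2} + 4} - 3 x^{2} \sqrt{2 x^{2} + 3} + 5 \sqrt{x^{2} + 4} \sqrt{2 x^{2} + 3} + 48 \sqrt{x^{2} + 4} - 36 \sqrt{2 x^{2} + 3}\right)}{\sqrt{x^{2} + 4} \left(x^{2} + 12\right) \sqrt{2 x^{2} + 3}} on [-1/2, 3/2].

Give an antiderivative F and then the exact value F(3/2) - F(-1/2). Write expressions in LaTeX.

An antiderivative F(x) passes only if d/dx[F] lands on f(x) exactly.
F(x) = - 3 \sqrt{x^{2} + 4} + 2 \sqrt{2 x^{2} + 3} + \frac{5 \log{\left(\frac{x^{2}}{2} + 6 \right)}}{2} is an antiderivative of f.
Check: d/dx[- 3 \sqrt{x^{2} + 4} + 2 \sqrt{2 x^{2} + 3} + \frac{5 \log{\left(\frac{x^{2}}{2} + 6 \right)}}{2}] = \frac{4 x^{3} \sqrt{x^{2} + 4} - 3 x^{3} \sqrt{2 x^{2} + 3} + 5 x \sqrt{x^{2} + 4} \sqrt{2 x^{2} + 3} + 48 x \sqrt{x^{2} + 4} - 36 x \sqrt{2 x^{2} + 3}}{x^{2} \sqrt{x^{2} + 4} \sqrt{2 x^{2} + 3} + 12 \sqrt{x^{2} + 4} \sqrt{2 x^{2} + 3}}, which equals f(x).
F(3/2) = - \frac{15}{2} + \frac{5 \log{\left(\frac{57}{8} \right)}}{2} + \sqrt{30}; F(-1/2) = - \frac{3 \sqrt{17}}{2} + \sqrt{14} + \frac{5 \log{\left(\frac{49}{8} \right)}}{2}.
Integral = F(3/2) - F(-1/2) = - \frac{15}{2} - \frac{5 \log{\left(\frac{49}{8} \right)}}{2} - \sqrt{14} + \frac{5 \log{\left(\frac{57}{8} \right)}}{2} + \sqrt{30} + \frac{3 \sqrt{17}}{2}.

Antiderivative: F(x) = - 3 \sqrt{x^{2} + 4} + 2 \sqrt{2 x^{2} + 3} + \frac{5 \log{\left(\frac{x^{2}}{2} + 6 \right)}}{2}; value = - \frac{15}{2} - \frac{5 \log{\left(\frac{49}{8} \right)}}{2} - \sqrt{14} + \frac{5 \log{\left(\frac{57}{8} \right)}}{2} + \sqrt{30} + \frac{3 \sqrt{17}}{2}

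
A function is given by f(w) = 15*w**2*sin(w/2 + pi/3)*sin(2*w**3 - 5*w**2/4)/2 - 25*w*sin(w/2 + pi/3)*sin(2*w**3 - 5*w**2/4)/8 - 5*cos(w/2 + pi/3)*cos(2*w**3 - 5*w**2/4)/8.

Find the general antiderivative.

Recognize the product-rule pattern: f = u'v + uv' with u = -5*cos(2*w**3 - 5*w**2/4)/4, v = sin(w/2 + pi/3), so integration by parts undoes it.
Check: d/dw[-5*sin(w/2 + pi/3)*cos(2*w**3 - 5*w**2/4)/4] = 15*w**2*sin(w/2 + pi/3)*sin(2*w**3 - 5*w**2/4)/2 - 25*w*sin(w/2 + pi/3)*sin(2*w**3 - 5*w**2/4)/8 - 5*cos(w/2 + pi/3)*cos(2*w**3 - 5*w**2/4)/8 = f(w).

F(w) = -5*sin(w/2 + pi/3)*cos(2*w**3 - 5*w**2/4)/4 + C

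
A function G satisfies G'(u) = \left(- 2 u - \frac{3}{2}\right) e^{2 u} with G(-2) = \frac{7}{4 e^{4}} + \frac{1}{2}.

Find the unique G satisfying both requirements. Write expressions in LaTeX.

G'(u) has the shape v'r + vr' for v = - u - \frac{1}{4} and r = e^{2 u} — it is the derivative of the product v*r.
A general antiderivative is \frac{\left(- 4 u - 1\right) e^{2 u}}{4} + C.
The condition gives C = \frac{7}{4 e^{4}} + \frac{1}{2} - (\frac{7}{4 e^{4}}) = \frac{1}{2}.
So G(u) = \frac{\left(- 4 u - 1\right) e^{2 u} + 2}{4}.
Check: d/du[\frac{\left(- 4 u - 1\right) e^{2 u} + 2}{4}] = - 2 u e^{2 u} - \frac{3 e^{2 u}}{2}, which equals G'(u).

G(u) = \frac{\left(- 4 u - 1\right) e^{2 u} + 2}{4}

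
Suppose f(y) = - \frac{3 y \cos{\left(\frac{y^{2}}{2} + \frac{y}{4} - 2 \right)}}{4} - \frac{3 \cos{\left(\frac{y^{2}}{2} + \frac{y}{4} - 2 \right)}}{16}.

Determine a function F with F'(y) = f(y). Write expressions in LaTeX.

An antiderivative is F(y) = - \frac{3 \sin{\left(\frac{y^{2}}{2} + \frac{y}{4} - 2 \right)}}{4}.

The substitution u = \frac{y^{2}}{2} + \frac{y}{4} - 2 works: f is exactly (dF/du)*(du/dy) for that inner function.
Check: d/dy[- \frac{3 \sin{\left(\frac{y^{2}}{2} + \frac{y}{4} - 2 \right)}}{4}] = - \frac{3 y \cos{\left(\frac{y^{2}}{2} + \frac{y}{4} - 2 \right)}}{4} - \frac{3 \cos{\left(\frac{y^{2}}{2} + \frac{y}{4} - 2 \right)}}{16} = f(y).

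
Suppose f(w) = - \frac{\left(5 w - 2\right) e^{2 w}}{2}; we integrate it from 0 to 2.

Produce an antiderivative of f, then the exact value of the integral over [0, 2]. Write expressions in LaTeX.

f has the shape u'v + uv' for u = \frac{9}{8} - \frac{5 w}{4} and v = e^{2 w} — it is the derivative of the product u*v.
F(w) = - \frac{5 w e^{2 w}}{4} + \frac{9 e^{2 w}}{8} is an antiderivative of f.
Check: d/dw[- \frac{5 w e^{2 w}}{4} + \frac{9 e^{2 w}}{8}] = - \frac{5 w e^{2 w}}{2} + e^{2 w}, which equals f(w).
F(2) = - \frac{11 e^{4}}{8}; F(0) = \frac{9}{8}.
Integral = F(2) - F(0) = - \frac{11 e^{4}}{8} - \frac{9}{8}.

Antiderivative: F(w) = - \frac{5 w e^{2 w}}{4} + \frac{9 e^{2 w}}{8}; value = - \frac{11 e^{4}}{8} - \frac{9}{8}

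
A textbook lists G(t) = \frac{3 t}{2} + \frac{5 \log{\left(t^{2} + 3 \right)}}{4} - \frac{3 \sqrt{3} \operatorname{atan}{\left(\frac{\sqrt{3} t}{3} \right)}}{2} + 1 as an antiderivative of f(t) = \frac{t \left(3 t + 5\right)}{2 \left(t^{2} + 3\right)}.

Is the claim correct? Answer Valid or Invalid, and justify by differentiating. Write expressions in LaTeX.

d/dt[G] = \frac{3 t^{2} + 5 t}{2 t^{2} + 6}
This equals f(t) exactly, so the claim holds.

Valid - the claim checks out under differentiation.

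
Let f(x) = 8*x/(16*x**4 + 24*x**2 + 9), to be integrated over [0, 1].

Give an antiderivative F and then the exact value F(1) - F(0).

The substitution u = 2*x**2 + 3/2 works: f is exactly (dF/du)*(du/dx) for that inner function.
F(x) = -1/(4*x**2 + 3) is an antiderivative of f.
Check: d/dx[-1/(4*x**2 + 3)] = 8*x/(16*x**4 + 24*x**2 + 9) = f(x).
F(1) = -1/7; F(0) = -1/3.
Integral = F(1) - F(0) = 4/21.

Antiderivative: F(x) = -1/(4*x**2 + 3); value = 4/21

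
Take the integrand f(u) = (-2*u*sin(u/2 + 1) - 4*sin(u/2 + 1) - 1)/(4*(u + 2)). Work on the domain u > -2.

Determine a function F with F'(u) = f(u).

Whatever form F(u) takes, F'(u) = f(u) is non-negotiable.
Check: d/du[-log(u + 2)/4 + cos(u/2 + 1)] = (-2*u*sin(u/2 + 1) - 4*sin(u/2 + 1) - 1)/(4*u + 8), which equals f(u).

An antiderivative is F(u) = -log(u + 2)/4 + cos(u/2 + 1).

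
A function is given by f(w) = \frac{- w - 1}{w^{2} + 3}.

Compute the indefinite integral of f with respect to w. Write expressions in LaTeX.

A first test for any F(w): its w-derivative must equal f(w) identically.
Check: d/dw[- \frac{\log{\left(w^{2} + 3 \right)}}{2} - \frac{\sqrt{3} \operatorname{atan}{\left(\frac{\sqrt{3} w}{3} \right)}}{3}] = \frac{- w - 1}{w^{2} + 3} = f(w).

F(w) = - \frac{\log{\left(w^{2} + 3 \right)}}{2} - \frac{\sqrt{3} \operatorname{atan}{\left(\frac{\sqrt{3} w}{3} \right)}}{3} + C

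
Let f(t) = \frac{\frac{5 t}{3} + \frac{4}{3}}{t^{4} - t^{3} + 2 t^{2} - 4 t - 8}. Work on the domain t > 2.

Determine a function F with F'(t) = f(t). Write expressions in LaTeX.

Factor the denominator (3 \left(t - 2\right) \left(t + 1\right) \left(t^{2} + 4\right)) and decompose: f = - \frac{13 t + 22}{60 \left(t^{2} + 4\right)} + \frac{1}{45 \left(t + 1\right)} + \frac{7}{36 \left(t - 2\right)}; each piece integrates to a log, atan, or power term.
Check: d/dt[\frac{7 \log{\left(t - 2 \right)}}{36} + \frac{\log{\left(t + 1 \right)}}{45} - \frac{13 \log{\left(t^{2} + 4 \right)}}{120} - \frac{11 \operatorname{atan}{\left(\frac{t}{2} \right)}}{60}] = \frac{5 t + 4}{3 t^{4} - 3 t^{3} + 6 t^{2} - 12 t - 24}, which equals f(t).

An antiderivative is F(t) = \frac{7 \log{\left(t - 2 \right)}}{36} + \frac{\log{\left(t + 1 \right)}}{45} - \frac{13 \log{\left(t^{2} + 4 \right)}}{120} - \frac{11 \operatorname{atan}{\left(\frac{t}{2} \right)}}{60}.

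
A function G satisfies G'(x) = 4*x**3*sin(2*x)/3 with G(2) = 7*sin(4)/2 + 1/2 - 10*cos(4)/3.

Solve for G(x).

Since d/dx undoes antidifferentiation here, G(x) must give back the stated G'(x).
A general antiderivative is -2*x**3*cos(2*x)/3 + x**2*sin(2*x) + x*cos(2*x) - sin(2*x)/2 + C.
The condition gives C = 7*sin(4)/2 + 1/2 - 10*cos(4)/3 - (7*sin(4)/2 - 10*cos(4)/3) = 1/2.
So G(x) = -2*x**3*cos(2*x)/3 + x**2*sin(2*x) + x*cos(2*x) - sin(2*x)/2 + 1/2.
Check: d/dx[-2*x**3*cos(2*x)/3 + x**2*sin(2*x) + x*cos(2*x) - sin(2*x)/2 + 1/2] = 4*x**3*sin(2*x)/3 = G'(x).

G(x) = -2*x**3*cos(2*x)/3 + x**2*sin(2*x) + x*cos(2*x) - sin(2*x)/2 + 1/2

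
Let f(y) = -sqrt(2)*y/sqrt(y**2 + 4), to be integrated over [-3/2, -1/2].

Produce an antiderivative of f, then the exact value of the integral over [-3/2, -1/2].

The substitution u = y**2/2 + 2 works: f is exactly (dF/du)*(du/dy) for that inner function.
F(y) = -sqrt(2)*sqrt(y**2 + 4) is an antiderivative of f.
Check: d/dy[-sqrt(2)*sqrt(y**2 + 4)] = -sqrt(2)*y/sqrt(y**2 + 4) = f(y).
F(-1/2) = -sqrt(34)/2; F(-3/2) = -5*sqrt(2)/2.
Integral = F(-1/2) - F(-3/2) = -sqrt(34)/2 + 5*sqrt(2)/2.

Antiderivative: F(y) = -sqrt(2)*sqrt(y**2 + 4); value = -sqrt(34)/2 + 5*sqrt(2)/2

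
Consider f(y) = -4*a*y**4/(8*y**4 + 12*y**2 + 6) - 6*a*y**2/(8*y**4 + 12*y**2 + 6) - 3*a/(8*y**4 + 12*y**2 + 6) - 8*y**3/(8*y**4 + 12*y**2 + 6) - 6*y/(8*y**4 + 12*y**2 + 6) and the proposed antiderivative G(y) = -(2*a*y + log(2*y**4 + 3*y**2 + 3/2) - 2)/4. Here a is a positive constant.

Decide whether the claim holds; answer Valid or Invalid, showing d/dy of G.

d/dy[G] = (-4*a*y**4 - 6*a*y**2 - 3*a - 8*y**3 - 6*y)/(8*y**4 + 12*y**2 + 6)
This equals f(y) exactly, so the claim holds.

Valid - differentiating G returns exactly f.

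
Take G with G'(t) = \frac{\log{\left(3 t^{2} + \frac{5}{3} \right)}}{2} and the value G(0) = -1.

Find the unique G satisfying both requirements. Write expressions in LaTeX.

G(t) = \frac{t \log{\left(3 t^{2} + \frac{5}{3} \right)}}{2} - t + \frac{\sqrt{5} \operatorname{atan}{\left(\frac{3 \sqrt{5} t}{5} \right)}}{3} - 1

A first test for any G(t): its t-derivative must equal the given G'(t).
A general antiderivative is \frac{t \log{\left(3 t^{2} + \frac{5}{3} \right)}}{2} - t + \frac{\sqrt{5} \operatorname{atan}{\left(\frac{3 \sqrt{5} t}{5} \right)}}{3} + C.
The condition gives C = -1 - (0) = -1.
So G(t) = \frac{t \log{\left(3 t^{2} + \frac{5}{3} \right)}}{2} - t + \frac{\sqrt{5} \operatorname{atan}{\left(\frac{3 \sqrt{5} t}{5} \right)}}{3} - 1.
Check: d/dt[\frac{t \log{\left(3 t^{2} + \frac{5}{3} \right)}}{2} - t + \frac{\sqrt{5} \operatorname{atan}{\left(\frac{3 \sqrt{5} t}{5} \right)}}{3} - 1] = \frac{\log{\left(3 t^{2} + \frac{5}{3} \right)}}{2} = G'(t).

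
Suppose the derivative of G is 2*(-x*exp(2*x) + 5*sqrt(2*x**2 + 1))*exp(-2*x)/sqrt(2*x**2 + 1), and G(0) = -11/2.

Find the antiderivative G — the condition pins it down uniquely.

G(x) = -sqrt(2*x**2 + 1) + 1/2 - 5*exp(-2*x)

Any candidate G(x) must reproduce the stated G'(x) exactly.
A general antiderivative is -sqrt(2*x**2 + 1) - 5*exp(-2*x) + C.
The condition gives C = -11/2 - (-6) = 1/2.
So G(x) = -sqrt(2*x**2 + 1) + 1/2 - 5*exp(-2*x).
Check: d/dx[-sqrt(2*x**2 + 1) + 1/2 - 5*exp(-2*x)] = (-2*x*exp(2*x) + 10*sqrt(2*x**2 + 1))*exp(-2*x)/sqrt(2*x**2 + 1), which equals G'(x).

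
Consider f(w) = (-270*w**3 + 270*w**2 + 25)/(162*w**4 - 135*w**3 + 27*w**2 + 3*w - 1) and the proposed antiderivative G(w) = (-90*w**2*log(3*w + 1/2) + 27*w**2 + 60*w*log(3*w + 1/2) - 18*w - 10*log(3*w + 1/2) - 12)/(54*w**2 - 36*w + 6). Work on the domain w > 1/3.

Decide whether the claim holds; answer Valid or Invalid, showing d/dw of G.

d/dw[G] = (-270*w**3 + 270*w**2 + 25)/(162*w**4 - 135*w**3 + 27*w**2 + 3*w - 1)
This equals f(w) exactly, so the claim holds.

Valid - differentiating G returns exactly f.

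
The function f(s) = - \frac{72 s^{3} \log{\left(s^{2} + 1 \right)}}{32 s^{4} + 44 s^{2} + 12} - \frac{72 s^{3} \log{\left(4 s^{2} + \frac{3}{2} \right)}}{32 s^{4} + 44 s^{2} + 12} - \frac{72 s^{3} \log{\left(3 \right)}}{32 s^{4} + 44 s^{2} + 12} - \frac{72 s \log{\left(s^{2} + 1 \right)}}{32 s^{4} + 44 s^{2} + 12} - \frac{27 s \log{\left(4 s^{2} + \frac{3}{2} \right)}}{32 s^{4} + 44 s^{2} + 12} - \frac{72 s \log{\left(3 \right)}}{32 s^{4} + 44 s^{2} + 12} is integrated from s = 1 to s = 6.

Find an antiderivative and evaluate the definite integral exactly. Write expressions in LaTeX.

Antiderivative: F(s) = - \frac{9 \log{\left(3 s^{2} + 3 \right)} \log{\left(4 s^{2} + \frac{3}{2} \right)}}{8}; value = - \frac{9 \log{\left(111 \right)} \log{\left(\frac{291}{2} \right)}}{8} + \frac{9 \log{\left(\frac{11}{2} \right)} \log{\left(6 \right)}}{8}

Recognize the product-rule pattern: f = u'v + uv' with u = - \frac{9 \log{\left(3 s^{2} + 3 \right)}}{8}, v = \log{\left(4 s^{2} + \frac{3}{2} \right)}, so integration by parts undoes it.
F(s) = - \frac{9 \log{\left(3 s^{2} + 3 \right)} \log{\left(4 s^{2} + \frac{3}{2} \right)}}{8} is an antiderivative of f.
Check: d/ds[- \frac{9 \log{\left(3 s^{2} + 3 \right)} \log{\left(4 s^{2} + \frac{3}{2} \right)}}{8}] = \frac{- 72 s^{3} \log{\left(s^{2} + 1 \right)} - 72 s^{3} \log{\left(4 s^{2} + \frac{3}{2} \right)} - 72 s^{3} \log{\left(3 \right)} - 72 s \log{\left(s^{2} + 1 \right)} - 27 s \log{\left(4 s^{2} + \frac{3}{2} \right)} - 72 s \log{\left(3 \right)}}{32 s^{4} + 44 s^{2} + 12}, which equals f(s).
F(6) = - \frac{9 \log{\left(111 \right)} \log{\left(\frac{291}{2} \right)}}{8}; F(1) = - \frac{9 \log{\left(\frac{11}{2} \right)} \log{\left(6 \right)}}{8}.
Integral = F(6) - F(1) = - \frac{9 \log{\left(111 \right)} \log{\left(\frac{291}{2} \right)}}{8} + \frac{9 \log{\left(\frac{11}{2} \right)} \log{\left(6 \right)}}{8}.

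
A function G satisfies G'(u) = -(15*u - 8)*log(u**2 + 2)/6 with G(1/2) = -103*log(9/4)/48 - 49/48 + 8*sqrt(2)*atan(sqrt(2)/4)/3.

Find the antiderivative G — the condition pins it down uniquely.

G(u) = -5*u**2*log(u**2 + 2)/4 + 5*u**2/4 + 4*u*log(u**2 + 2)/3 - 8*u/3 - 5*log(u**2 + 2)/2 + 8*sqrt(2)*atan(sqrt(2)*u/2)/3

Check a candidate G(u) by differentiating: d/du[G] must match the given G'(u).
A general antiderivative is 5*u**2/4 - 8*u/3 + (-5*u**2/4 + 4*u/3)*log(u**2 + 2) - 5*log(u**2 + 2)/2 + 8*sqrt(2)*atan(sqrt(2)*u/2)/3 + C.
The condition gives C = -103*log(9/4)/48 - 49/48 + 8*sqrt(2)*atan(sqrt(2)/4)/3 - (-103*log(9/4)/48 - 49/48 + 8*sqrt(2)*atan(sqrt(2)/4)/3) = 0.
So G(u) = -5*u**2*log(u**2 + 2)/4 + 5*u**2/4 + 4*u*log(u**2 + 2)/3 - 8*u/3 - 5*log(u**2 + 2)/2 + 8*sqrt(2)*atan(sqrt(2)*u/2)/3.
Check: d/du[-5*u**2*log(u**2 + 2)/4 + 5*u**2/4 + 4*u*log(u**2 + 2)/3 - 8*u/3 - 5*log(u**2 + 2)/2 + 8*sqrt(2)*atan(sqrt(2)*u/2)/3] = -5*u*log(u**2 + 2)/2 + 4*log(u**2 + 2)/3, which equals G'(u).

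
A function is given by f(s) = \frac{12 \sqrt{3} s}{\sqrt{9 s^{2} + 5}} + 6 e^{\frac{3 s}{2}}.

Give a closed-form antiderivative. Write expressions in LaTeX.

The integrand splits into summands that can be handled one at a time.
Check: d/ds[\frac{\sqrt{3} \left(4 \sqrt{9 s^{2} + 5} + 4 \sqrt{3} e^{\frac{3 s}{2}}\right)}{3}] = \frac{12 \sqrt{3} s + 6 \sqrt{9 s^{2} + 5} e^{\frac{3 s}{2}}}{\sqrt{9 s^{2} + 5}}, which equals f(s).

An antiderivative is F(s) = \frac{\sqrt{3} \left(4 \sqrt{9 s^{2} + 5} + 4 \sqrt{3} e^{\frac{3 s}{2}}\right)}{3}.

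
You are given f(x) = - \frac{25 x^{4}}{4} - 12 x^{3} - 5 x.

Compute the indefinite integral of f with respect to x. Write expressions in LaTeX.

The integrand splits into summands that can be handled one at a time.
Check: d/dx[- \frac{5 x^{5}}{4} - 3 x^{4} - \frac{5 x^{2}}{2}] = - \frac{25 x^{4}}{4} - 12 x^{3} - 5 x = f(x).

F(x) = - \frac{5 x^{5}}{4} - 3 x^{4} - \frac{5 x^{2}}{2} + C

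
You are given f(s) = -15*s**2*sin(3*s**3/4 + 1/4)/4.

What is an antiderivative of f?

An antiderivative is F(s) = 5*cos(3*s**3/4 + 1/4)/3.

The substitution u = 3*s**3/4 + 1/4 works: f is exactly (dF/du)*(du/ds) for that inner function.
Check: d/ds[5*cos(3*s**3/4 + 1/4)/3] = -15*s**2*sin(3*s**3/4 + 1/4)/4 = f(s).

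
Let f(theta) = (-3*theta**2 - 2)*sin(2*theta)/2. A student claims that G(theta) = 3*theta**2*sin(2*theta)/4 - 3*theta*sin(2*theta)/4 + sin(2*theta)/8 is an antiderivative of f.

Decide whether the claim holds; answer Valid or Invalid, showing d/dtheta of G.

d/dtheta[G] = 3*theta**2*cos(2*theta)/2 + 3*theta*sin(2*theta)/2 - 3*theta*cos(2*theta)/2 - 3*sin(2*theta)/4 + cos(2*theta)/4
d/dtheta[G] - f(theta) = 3*theta**2*sin(2*theta)/2 + 3*theta**2*cos(2*theta)/2 + 3*theta*sin(2*theta)/2 - 3*theta*cos(2*theta)/2 + sin(2*theta)/4 + cos(2*theta)/4 != 0.

Invalid: d/dtheta[G] - f = 3*theta**2*sin(2*theta)/2 + 3*theta**2*cos(2*theta)/2 + 3*theta*sin(2*theta)/2 - 3*theta*cos(2*theta)/2 + sin(2*theta)/4 + cos(2*theta)/4, which is not 0.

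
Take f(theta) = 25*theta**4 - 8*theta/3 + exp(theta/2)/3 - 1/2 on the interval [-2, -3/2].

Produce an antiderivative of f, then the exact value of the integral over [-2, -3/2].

The integrand splits into summands that can be handled one at a time.
F(theta) = (60*theta**5 - 16*theta**2 - 6*theta + 8*exp(theta/2) - 9)/12 is an antiderivative of f.
Check: d/dtheta[(60*theta**5 - 16*theta**2 - 6*theta + 8*exp(theta/2) - 9)/12] = 25*theta**4 - 8*theta/3 + exp(theta/2)/3 - 1/2 = f(theta).
F(-3/2) = -1311/32 + 2*exp(-3/4)/3; F(-2) = -1981/12 + 2*exp(-1)/3.
Integral = F(-3/2) - F(-2) = -2*exp(-1)/3 + 2*exp(-3/4)/3 + 11915/96.

Antiderivative: F(theta) = (60*theta**5 - 16*theta**2 - 6*theta + 8*exp(theta/2) - 9)/12; value = -2*exp(-1)/3 + 2*exp(-3/4)/3 + 11915/96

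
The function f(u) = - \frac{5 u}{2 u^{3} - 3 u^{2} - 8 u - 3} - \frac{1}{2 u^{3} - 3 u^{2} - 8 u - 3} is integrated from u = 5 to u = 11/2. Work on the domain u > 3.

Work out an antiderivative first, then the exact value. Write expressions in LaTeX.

Factor the denominator (\left(u - 3\right) \left(u + 1\right) \left(2 u + 1\right)) and decompose: f = - \frac{6}{7 \left(2 u + 1\right)} + \frac{1}{u + 1} - \frac{4}{7 \left(u - 3\right)}; each piece integrates to a log, atan, or power term.
F(u) = - \frac{4 \log{\left(u - 3 \right)}}{7} - \frac{3 \log{\left(u + \frac{1}{2} \right)}}{7} + \log{\left(u + 1 \right)} is an antiderivative of f.
Check: d/du[- \frac{4 \log{\left(u - 3 \right)}}{7} - \frac{3 \log{\left(u + \frac{1}{2} \right)}}{7} + \log{\left(u + 1 \right)}] = \frac{- 5 u - 1}{2 u^{3} - 3 u^{2} - 8 u - 3}, which equals f(u).
F(11/2) = - \frac{3 \log{\left(6 \right)}}{7} - \frac{4 \log{\left(\frac{5}{2} \right)}}{7} + \log{\left(\frac{13}{2} \right)}; F(5) = - \frac{3 \log{\left(\frac{11}{2} \right)}}{7} - \frac{4 \log{\left(2 \right)}}{7} + \log{\left(6 \right)}.
Integral = F(11/2) - F(5) = - \frac{10 \log{\left(6 \right)}}{7} - \frac{4 \log{\left(\frac{5}{2} \right)}}{7} + \frac{4 \log{\left(2 \right)}}{7} + \frac{3 \log{\left(\frac{11}{2} \right)}}{7} + \log{\left(\frac{13}{2} \right)}.

Antiderivative: F(u) = - \frac{4 \log{\left(u - 3 \right)}}{7} - \frac{3 \log{\left(u + \frac{1}{2} \right)}}{7} + \log{\left(u + 1 \right)}; value = - \frac{10 \log{\left(6 \right)}}{7} - \frac{4 \log{\left(\frac{5}{2} \right)}}{7} + \frac{4 \log{\left(2 \right)}}{7} + \frac{3 \log{\left(\frac{11}{2} \right)}}{7} + \log{\left(\frac{13}{2} \right)}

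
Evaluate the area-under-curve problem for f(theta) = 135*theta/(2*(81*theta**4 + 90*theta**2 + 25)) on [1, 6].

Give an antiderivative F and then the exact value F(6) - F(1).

Antiderivative: F(theta) = -15/(4*(9*theta**2 + 5)); value = 675/2632

f matches the chain-rule pattern g'(h)*h' with inner function h(theta) = 3*theta**2 + 5/3; substituting u = h(theta) collapses the integral.
F(theta) = -15/(4*(9*theta**2 + 5)) is an antiderivative of f.
Check: d/dtheta[-15/(4*(9*theta**2 + 5))] = 135*theta/(162*theta**4 + 180*theta**2 + 50), which equals f(theta).
F(6) = -15/1316; F(1) = -15/56.
Integral = F(6) - F(1) = 675/2632.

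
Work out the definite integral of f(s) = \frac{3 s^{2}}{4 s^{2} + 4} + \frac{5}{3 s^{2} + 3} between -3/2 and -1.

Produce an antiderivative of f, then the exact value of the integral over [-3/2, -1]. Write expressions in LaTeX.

Antiderivative: F(s) = \frac{9 s + 11 \operatorname{atan}{\left(s \right)}}{12}; value = - \frac{11 \pi}{48} + \frac{3}{8} + \frac{11 \operatorname{atan}{\left(\frac{3}{2} \right)}}{12}

Integrate term by term and add the pieces.
F(s) = \frac{9 s + 11 \operatorname{atan}{\left(s \right)}}{12} is an antiderivative of f.
Check: d/ds[\frac{9 s + 11 \operatorname{atan}{\left(s \right)}}{12}] = \frac{9 s^{2} + 20}{12 s^{2} + 12}, which equals f(s).
F(-1) = - \frac{3}{4} - \frac{11 \pi}{48}; F(-3/2) = - \frac{9}{8} - \frac{11 \operatorname{atan}{\left(\frac{3}{2} \right)}}{12}.
Integral = F(-1) - F(-3/2) = - \frac{11 \pi}{48} + \frac{3}{8} + \frac{11 \operatorname{atan}{\left(\frac{3}{2} \right)}}{12}.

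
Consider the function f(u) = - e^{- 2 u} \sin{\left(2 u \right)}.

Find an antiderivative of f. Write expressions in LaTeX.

For F(u) to be correct the identity F'(u) - f(u) = 0 must hold.
Check: d/du[\frac{e^{- 2 u} \sin{\left(2 u \right)}}{4} + \frac{e^{- 2 u} \cos{\left(2 u \right)}}{4}] = - e^{- 2 u} \sin{\left(2 u \right)} = f(u).

An antiderivative is F(u) = \frac{e^{- 2 u} \sin{\left(2 u \right)}}{4} + \frac{e^{- 2 u} \cos{\left(2 u \right)}}{4}.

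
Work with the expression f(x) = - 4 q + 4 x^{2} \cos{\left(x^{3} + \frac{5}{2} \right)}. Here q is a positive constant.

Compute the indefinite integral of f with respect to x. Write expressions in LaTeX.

F(x) = \frac{4 \left(- 3 q x + \sin{\left(x^{3} + \frac{5}{2} \right)}\right)}{3} + C

Recover f(x) by differentiating a candidate F(x); any mismatch rules it out.
Check: d/dx[\frac{4 \left(- 3 q x + \sin{\left(x^{3} + \frac{5}{2} \right)}\right)}{3}] = - 4 q + 4 x^{2} \cos{\left(x^{3} + \frac{5}{2} \right)} = f(x).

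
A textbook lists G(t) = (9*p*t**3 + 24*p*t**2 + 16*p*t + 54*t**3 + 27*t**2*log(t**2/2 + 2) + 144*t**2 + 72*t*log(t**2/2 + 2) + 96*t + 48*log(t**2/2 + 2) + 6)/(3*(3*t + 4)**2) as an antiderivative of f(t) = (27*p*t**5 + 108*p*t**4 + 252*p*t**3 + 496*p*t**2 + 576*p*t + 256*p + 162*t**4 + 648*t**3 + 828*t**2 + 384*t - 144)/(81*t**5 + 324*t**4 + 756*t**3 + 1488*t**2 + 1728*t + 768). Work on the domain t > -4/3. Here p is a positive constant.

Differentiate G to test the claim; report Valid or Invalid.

d/dt[G] = (27*p*t**5 + 108*p*t**4 + 252*p*t**3 + 496*p*t**2 + 576*p*t + 256*p + 162*t**5 + 810*t**4 + 2160*t**3 + 3804*t**2 + 3840*t + 1392)/(81*t**5 + 324*t**4 + 756*t**3 + 1488*t**2 + 1728*t + 768)
d/dt[G] - f(t) = 2 != 0.

Invalid: d/dt[G] - f = 2, which is not 0.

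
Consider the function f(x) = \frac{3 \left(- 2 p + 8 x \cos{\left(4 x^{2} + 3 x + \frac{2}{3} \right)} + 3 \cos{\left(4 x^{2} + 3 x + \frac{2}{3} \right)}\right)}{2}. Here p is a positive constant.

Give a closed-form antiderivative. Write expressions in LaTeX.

An antiderivative is F(x) = - 3 p x + \frac{3 \sin{\left(4 x^{2} + 3 x + \frac{2}{3} \right)}}{2}.

A first test for any F(x): its x-derivative must equal f(x) identically.
Check: d/dx[- 3 p x + \frac{3 \sin{\left(4 x^{2} + 3 x + \frac{2}{3} \right)}}{2}] = - 3 p + 12 x \cos{\left(4 x^{2} + 3 x + \frac{2}{3} \right)} + \frac{9 \cos{\left(4 x^{2} + 3 x + \frac{2}{3} \right)}}{2}, which equals f(x).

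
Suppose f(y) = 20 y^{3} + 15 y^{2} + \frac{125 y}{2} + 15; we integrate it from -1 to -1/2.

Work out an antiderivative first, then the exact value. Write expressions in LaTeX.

The substitution u = - y^{2} - \frac{y}{2} - 3 works: f is exactly (dF/du)*(du/dy) for that inner function.
F(y) = 5 y^{4} + 5 y^{3} + \frac{125 y^{2}}{4} + 15 y is an antiderivative of f.
Check: d/dy[5 y^{4} + 5 y^{3} + \frac{125 y^{2}}{4} + 15 y] = 20 y^{3} + 15 y^{2} + \frac{125 y}{2} + 15 = f(y).
F(-1/2) = 0; F(-1) = \frac{65}{4}.
Integral = F(-1/2) - F(-1) = - \frac{65}{4}.

Antiderivative: F(y) = 5 y^{4} + 5 y^{3} + \frac{125 y^{2}}{4} + 15 y; value = - \frac{65}{4}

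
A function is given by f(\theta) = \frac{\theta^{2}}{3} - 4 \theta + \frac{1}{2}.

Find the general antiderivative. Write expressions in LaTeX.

F(\theta) = \frac{\theta^{3}}{9} - 2 \theta^{2} + \frac{\theta}{2} + C

The integrand splits into summands that can be handled one at a time.
Check: d/d\theta[\frac{\theta^{3}}{9} - 2 \theta^{2} + \frac{\theta}{2}] = \frac{\theta^{2}}{3} - 4 \theta + \frac{1}{2} = f(\theta).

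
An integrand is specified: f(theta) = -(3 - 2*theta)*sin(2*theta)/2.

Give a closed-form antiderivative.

A candidate is checked by its d/dtheta: the result must match f(theta).
Check: d/dtheta[-theta*cos(2*theta)/2 + sin(2*theta)/4 + 3*cos(2*theta)/4] = theta*sin(2*theta) - 3*sin(2*theta)/2, which equals f(theta).

An antiderivative is F(theta) = -theta*cos(2*theta)/2 + sin(2*theta)/4 + 3*cos(2*theta)/4.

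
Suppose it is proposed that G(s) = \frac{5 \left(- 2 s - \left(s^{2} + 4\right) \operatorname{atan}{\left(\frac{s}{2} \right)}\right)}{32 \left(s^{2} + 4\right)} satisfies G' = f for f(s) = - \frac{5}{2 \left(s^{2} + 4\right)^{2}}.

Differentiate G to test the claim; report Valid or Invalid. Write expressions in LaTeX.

Valid - differentiating G returns exactly f.

d/ds[G] = - \frac{5}{2 s^{4} + 16 s^{2} + 32}
This equals f(s) exactly, so the claim holds.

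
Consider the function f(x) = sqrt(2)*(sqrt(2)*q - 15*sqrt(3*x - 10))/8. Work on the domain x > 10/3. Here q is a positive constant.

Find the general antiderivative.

Recover f(x) by differentiating a candidate F(x); any mismatch rules it out.
Check: d/dx[(3*q*x - 15*sqrt(2)*x*sqrt(3*x - 10) + 50*sqrt(2)*sqrt(3*x - 10))/12] = (2*q*sqrt(3*x - 10) - 45*sqrt(2)*x + 150*sqrt(2))/(8*sqrt(3*x - 10)), which equals f(x).

F(x) = (3*q*x - 15*sqrt(2)*x*sqrt(3*x - 10) + 50*sqrt(2)*sqrt(3*x - 10))/12 + C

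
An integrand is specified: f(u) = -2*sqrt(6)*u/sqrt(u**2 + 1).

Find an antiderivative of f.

f matches the chain-rule pattern g'(h)*h' with inner function h(u) = 3*u**2/2 + 3/2; substituting w = h(u) collapses the integral.
Check: d/du[-2*sqrt(6)*sqrt(u**2 + 1)] = -2*sqrt(6)*u/sqrt(u**2 + 1) = f(u).

An antiderivative is F(u) = -2*sqrt(6)*sqrt(u**2 + 1).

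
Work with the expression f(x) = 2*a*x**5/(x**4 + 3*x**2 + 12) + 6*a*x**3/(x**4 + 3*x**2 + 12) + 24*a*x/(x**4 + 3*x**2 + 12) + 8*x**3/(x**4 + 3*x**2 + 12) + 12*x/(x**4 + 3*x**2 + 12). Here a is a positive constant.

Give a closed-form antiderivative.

Integrate term by term and add the pieces.
Check: d/dx[a*x**2 + 2*log(x**4/3 + x**2 + 4)] = (2*a*x**5 + 6*a*x**3 + 24*a*x + 8*x**3 + 12*x)/(x**4 + 3*x**2 + 12), which equals f(x).

An antiderivative is F(x) = a*x**2 + 2*log(x**4/3 + x**2 + 4).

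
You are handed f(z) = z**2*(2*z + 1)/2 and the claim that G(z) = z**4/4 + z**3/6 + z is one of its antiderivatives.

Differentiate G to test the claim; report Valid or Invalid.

d/dz[G] = z**3 + z**2/2 + 1
d/dz[G] - f(z) = 1 != 0.

Invalid: d/dz[G] - f = 1, which is not 0.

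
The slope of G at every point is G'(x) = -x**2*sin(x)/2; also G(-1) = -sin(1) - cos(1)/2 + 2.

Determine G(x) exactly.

A candidate passes only if d/dx[G] lands on the given G'(x) exactly.
A general antiderivative is x**2*cos(x)/2 - x*sin(x) - cos(x) + C.
The condition gives C = -sin(1) - cos(1)/2 + 2 - (-sin(1) - cos(1)/2) = 2.
So G(x) = x**2*cos(x)/2 - x*sin(x) - cos(x) + 2.
Check: d/dx[x**2*cos(x)/2 - x*sin(x) - cos(x) + 2] = -x**2*sin(x)/2 = G'(x).

G(x) = x**2*cos(x)/2 - x*sin(x) - cos(x) + 2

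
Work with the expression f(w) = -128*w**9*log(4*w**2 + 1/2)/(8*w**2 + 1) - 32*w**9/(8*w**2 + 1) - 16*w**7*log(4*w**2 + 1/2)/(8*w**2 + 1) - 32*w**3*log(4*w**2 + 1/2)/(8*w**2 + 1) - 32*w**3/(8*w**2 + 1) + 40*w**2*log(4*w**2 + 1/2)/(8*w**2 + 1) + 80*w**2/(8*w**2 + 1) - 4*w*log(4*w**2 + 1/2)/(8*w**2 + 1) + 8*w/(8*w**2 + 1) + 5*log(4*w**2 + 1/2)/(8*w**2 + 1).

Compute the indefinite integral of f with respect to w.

Recognize the product-rule pattern: f = u'v + uv' with u = -2*w**8 - 2*w**2 + 5*w + 1/2, v = log(4*w**2 + 1/2), so integration by parts undoes it.
Check: d/dw[-2*w**8*log(4*w**2 + 1/2) - 2*w**2*log(4*w**2 + 1/2) + 5*w*log(4*w**2 + 1/2) + log(4*w**2 + 1/2)/2] = (-128*w**9*log(4*w**2 + 1/2) - 32*w**9 - 16*w**7*log(4*w**2 + 1/2) - 32*w**3*log(4*w**2 + 1/2) - 32*w**3 + 40*w**2*log(4*w**2 + 1/2) + 80*w**2 - 4*w*log(4*w**2 + 1/2) + 8*w + 5*log(4*w**2 + 1/2))/(8*w**2 + 1), which equals f(w).

F(w) = -2*w**8*log(4*w**2 + 1/2) - 2*w**2*log(4*w**2 + 1/2) + 5*w*log(4*w**2 + 1/2) + log(4*w**2 + 1/2)/2 + C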